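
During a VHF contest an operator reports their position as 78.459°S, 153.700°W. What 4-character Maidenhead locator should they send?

BB31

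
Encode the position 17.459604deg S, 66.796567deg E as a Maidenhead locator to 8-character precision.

MH32jm59

Add 180° to longitude and 90° to latitude: 246.79657, 72.54040.
Field: lon ⌊246.79657/20⌋ = 12 → M; lat ⌊72.54040/10⌋ = 7 → H.
Square: lon ⌊6.79657/2⌋ = 3; lat ⌊2.54040/1⌋ = 2.
Subsquare: lon ⌊0.79657/0.0833333⌋ = 9 → j; lat ⌊0.54040/0.0416667⌋ = 12 → m.
Extended square: lon ⌊0.04657/0.00833333⌋ = 5; lat ⌊0.04040/0.00416667⌋ = 9.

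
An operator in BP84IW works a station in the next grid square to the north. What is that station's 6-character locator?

BP84ix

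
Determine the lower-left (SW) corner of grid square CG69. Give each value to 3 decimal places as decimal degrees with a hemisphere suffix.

Field C=2, G=6: +2·20° lon, +6·10° lat → SW at lon -140°, lat -30°.
Square 6, 9: +6·2° lon, +9·1° lat → SW at lon -128°, lat -21°.
latitude 21.000° S, longitude 128.000° W.

21.000° S, 128.000° W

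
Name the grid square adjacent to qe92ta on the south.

Latitude subsquare a = 0; −1 → -1, wraps to 23 = x, carry into square.
Latitude square 2; −1 → 1.
The longitude characters are unchanged.

QE91tx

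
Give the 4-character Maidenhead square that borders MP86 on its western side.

MP76

Longitude square 8; −1 → 7.
The latitude characters are unchanged.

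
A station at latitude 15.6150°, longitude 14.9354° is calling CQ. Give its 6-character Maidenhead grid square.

Offset from 180°W / 90°S: lon 194.9354°, lat 105.6150°.
Field: lon ⌊194.9354/20⌋ = 9 → J; lat ⌊105.6150/10⌋ = 10 → K.
Square: lon ⌊14.9354/2⌋ = 7; lat ⌊5.6150/1⌋ = 5.
Subsquare: lon ⌊0.9354/0.0833333⌋ = 11 → l; lat ⌊0.6150/0.0416667⌋ = 14 → o.

JK75lo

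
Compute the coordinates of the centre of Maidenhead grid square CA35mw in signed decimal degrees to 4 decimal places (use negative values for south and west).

-84.0625, -132.9583

Field C=2, A=0: +2·20° lon, +0·10° lat → SW at lon -140°, lat -90°.
Square 3, 5: +3·2° lon, +5·1° lat → SW at lon -134°, lat -85°.
Subsquare m=12, w=22: +12·0.0833333° lon, +22·0.0416667° lat → SW at lon -133°, lat -84.0833°.
Cell spans 0.0833333° lon × 0.0416667° lat. Centre is SW corner plus half of each.
latitude -84.0625, longitude -132.9583.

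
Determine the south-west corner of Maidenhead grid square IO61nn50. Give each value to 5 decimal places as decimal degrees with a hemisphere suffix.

Field I=8, O=14: +8·20° lon, +14·10° lat → SW at lon -20°, lat 50°.
Square 6, 1: +6·2° lon, +1·1° lat → SW at lon -8°, lat 51°.
Subsquare n=13, n=13: +13·0.0833333° lon, +13·0.0416667° lat → SW at lon -6.91667°, lat 51.5417°.
Extended square 5, 0: +5·0.00833333° lon, +0·0.00416667° lat → SW at lon -6.875°, lat 51.5417°.
latitude 51.54167° N, longitude 6.87500° W.

51.54167° N, 6.87500° W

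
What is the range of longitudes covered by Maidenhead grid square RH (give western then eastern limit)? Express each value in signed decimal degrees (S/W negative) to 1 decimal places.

160.0, 180.0

Field R=17, H=7: +17·20° lon, +7·10° lat → SW at lon 160°, lat -20°.
Cell spans 20° lon × 10° lat.
west 160.0, east 180.0.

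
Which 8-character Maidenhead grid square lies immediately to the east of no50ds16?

Longitude extended square 1; +1 → 2.
The latitude characters are unchanged.

NO50ds26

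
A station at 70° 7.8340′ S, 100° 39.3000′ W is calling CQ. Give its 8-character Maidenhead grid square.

Offset from 180°W / 90°S: lon 79.34500°, lat 19.86943°.
Field: lon ⌊79.34500/20⌋ = 3 → D; lat ⌊19.86943/10⌋ = 1 → B.
Square: lon ⌊19.34500/2⌋ = 9; lat ⌊9.86943/1⌋ = 9.
Subsquare: lon ⌊1.34500/0.0833333⌋ = 16 → q; lat ⌊0.86943/0.0416667⌋ = 20 → u.
Extended square: lon ⌊0.01167/0.00833333⌋ = 1; lat ⌊0.03610/0.00416667⌋ = 8.

DB99qu18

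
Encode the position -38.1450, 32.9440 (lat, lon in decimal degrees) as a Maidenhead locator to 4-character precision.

KF61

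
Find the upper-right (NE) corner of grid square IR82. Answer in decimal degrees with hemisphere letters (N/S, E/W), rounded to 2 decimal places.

Field I=8, R=17: +8·20° lon, +17·10° lat → SW at lon -20°, lat 80°.
Square 8, 2: +8·2° lon, +2·1° lat → SW at lon -4°, lat 82°.
Cell spans 2° lon × 1° lat. NE corner is SW corner plus one full cell.
latitude 83.00° N, longitude 2.00° W.

83.00° N, 2.00° W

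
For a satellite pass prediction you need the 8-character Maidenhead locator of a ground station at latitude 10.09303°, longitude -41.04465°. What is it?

Offset from 180°W / 90°S: lon 138.95535°, lat 100.09303°.
Field (20°×10°, letters A–R): lon ⌊138.95535/20⌋ = 6 → G; lat ⌊100.09303/10⌋ = 10 → K.
Square (2°×1°, digits 0–9): lon ⌊18.95535/2⌋ = 9; lat ⌊0.09303/1⌋ = 0.
Subsquare (5′×2.5′, letters a–x): lon ⌊0.95535/0.0833333⌋ = 11 → l; lat ⌊0.09303/0.0416667⌋ = 2 → c.
Extended square (30″×15″, digits 0–9): lon ⌊0.03868/0.00833333⌋ = 4; lat ⌊0.00970/0.00416667⌋ = 2.

GK90lc42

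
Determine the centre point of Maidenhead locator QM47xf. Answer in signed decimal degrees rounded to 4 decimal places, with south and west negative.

37.2292, 149.9583

Field Q=16, M=12: +16·20° lon, +12·10° lat → SW at lon 140°, lat 30°.
Square 4, 7: +4·2° lon, +7·1° lat → SW at lon 148°, lat 37°.
Subsquare x=23, f=5: +23·0.0833333° lon, +5·0.0416667° lat → SW at lon 149.917°, lat 37.2083°.
Cell spans 0.0833333° lon × 0.0416667° lat. Centre is SW corner plus half of each.
latitude 37.2292, longitude 149.9583.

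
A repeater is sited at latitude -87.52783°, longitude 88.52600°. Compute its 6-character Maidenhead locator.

Add 180° to longitude and 90° to latitude: 268.5260, 2.4722.
Field (20°×10°, letters A–R): lon ⌊268.5260/20⌋ = 13 → N; lat ⌊2.4722/10⌋ = 0 → A.
Square (2°×1°, digits 0–9): lon ⌊8.5260/2⌋ = 4; lat ⌊2.4722/1⌋ = 2.
Subsquare (5′×2.5′, letters a–x): lon ⌊0.5260/0.0833333⌋ = 6 → g; lat ⌊0.4722/0.0416667⌋ = 11 → l.

NA42gl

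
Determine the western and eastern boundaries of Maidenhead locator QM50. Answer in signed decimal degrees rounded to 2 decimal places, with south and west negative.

150.00, 152.00

Field Q=16, M=12: +16·20° lon, +12·10° lat → SW at lon 140°, lat 30°.
Square 5, 0: +5·2° lon, +0·1° lat → SW at lon 150°, lat 30°.
Cell spans 2° lon × 1° lat.
west 150.00, east 152.00.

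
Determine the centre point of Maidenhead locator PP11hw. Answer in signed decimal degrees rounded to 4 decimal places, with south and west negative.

61.9375, 122.6250

Field P=15, P=15: +15·20° lon, +15·10° lat → SW at lon 120°, lat 60°.
Square 1, 1: +1·2° lon, +1·1° lat → SW at lon 122°, lat 61°.
Subsquare h=7, w=22: +7·0.0833333° lon, +22·0.0416667° lat → SW at lon 122.583°, lat 61.9167°.
Cell spans 0.0833333° lon × 0.0416667° lat. Centre is SW corner plus half of each.
latitude 61.9375, longitude 122.6250.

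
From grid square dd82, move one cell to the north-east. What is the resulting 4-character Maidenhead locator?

DD93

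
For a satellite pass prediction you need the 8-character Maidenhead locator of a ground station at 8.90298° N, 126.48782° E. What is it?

PJ38fv86

Shift to the Maidenhead origin (180°W, 90°S): lon 306.48782, lat 98.90298.
Field: 306.48782/20 → 15 → P, 98.90298/10 → 9 → J; chars PJ.
Square: 6.48782/2 → 3, 8.90298/1 → 8; chars 38.
Subsquare: 0.48782/0.0833333 → 5 → f, 0.90298/0.0416667 → 21 → v; chars fv.
Extended square: 0.07115/0.00833333 → 8, 0.02798/0.00416667 → 6; chars 86.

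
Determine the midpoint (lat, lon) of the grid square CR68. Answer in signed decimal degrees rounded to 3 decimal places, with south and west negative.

88.500, -127.000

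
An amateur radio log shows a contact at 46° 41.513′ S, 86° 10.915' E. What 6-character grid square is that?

Shift to the Maidenhead origin (180°W, 90°S): lon 266.1819, lat 43.3081.
Field: lon ⌊266.1819/20⌋ = 13 → N; lat ⌊43.3081/10⌋ = 4 → E.
Square: lon ⌊6.1819/2⌋ = 3; lat ⌊3.3081/1⌋ = 3.
Subsquare: lon ⌊0.1819/0.0833333⌋ = 2 → c; lat ⌊0.3081/0.0416667⌋ = 7 → h.

NE33ch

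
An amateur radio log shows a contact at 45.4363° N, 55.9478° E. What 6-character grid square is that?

LN75xk

Add 180° to longitude and 90° to latitude: 235.9478, 135.4363.
Field (20°×10°, letters A–R): lon ⌊235.9478/20⌋ = 11 → L; lat ⌊135.4363/10⌋ = 13 → N.
Square (2°×1°, digits 0–9): lon ⌊15.9478/2⌋ = 7; lat ⌊5.4363/1⌋ = 5.
Subsquare (5′×2.5′, letters a–x): lon ⌊1.9478/0.0833333⌋ = 23 → x; lat ⌊0.4363/0.0416667⌋ = 10 → k.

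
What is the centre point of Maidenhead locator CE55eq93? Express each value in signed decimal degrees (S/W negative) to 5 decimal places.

-44.31875, -129.58750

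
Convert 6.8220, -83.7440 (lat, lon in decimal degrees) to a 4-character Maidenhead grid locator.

EJ86

Add 180° to longitude and 90° to latitude: 96.26, 96.82.
Field: 96.26/20 → 4 → E, 96.82/10 → 9 → J; chars EJ.
Square: 16.26/2 → 8, 6.82/1 → 6; chars 86.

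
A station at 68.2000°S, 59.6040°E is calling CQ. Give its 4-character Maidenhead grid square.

LC91

Shift to the Maidenhead origin (180°W, 90°S): lon 239.60, lat 21.80.
Field (20°×10°, letters A–R): 239.60/20 → 11 → L, 21.80/10 → 2 → C; chars LC.
Square (2°×1°, digits 0–9): 19.60/2 → 9, 1.80/1 → 1; chars 91.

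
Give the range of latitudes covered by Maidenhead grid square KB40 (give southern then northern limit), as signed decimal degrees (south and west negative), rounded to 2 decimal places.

Field K=10, B=1: +10·20° lon, +1·10° lat → SW at lon 20°, lat -80°.
Square 4, 0: +4·2° lon, +0·1° lat → SW at lon 28°, lat -80°.
Cell spans 2° lon × 1° lat.
south -80.00, north -79.00.

-80.00, -79.00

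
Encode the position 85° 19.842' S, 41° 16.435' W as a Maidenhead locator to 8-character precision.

GA94iq70

Offset from 180°W / 90°S: lon 138.72608°, lat 4.66930°.
Field (20°×10°, letters A–R): lon ⌊138.72608/20⌋ = 6 → G; lat ⌊4.66930/10⌋ = 0 → A.
Square (2°×1°, digits 0–9): lon ⌊18.72608/2⌋ = 9; lat ⌊4.66930/1⌋ = 4.
Subsquare (5′×2.5′, letters a–x): lon ⌊0.72608/0.0833333⌋ = 8 → i; lat ⌊0.66930/0.0416667⌋ = 16 → q.
Extended square (30″×15″, digits 0–9): lon ⌊0.05942/0.00833333⌋ = 7; lat ⌊0.00263/0.00416667⌋ = 0.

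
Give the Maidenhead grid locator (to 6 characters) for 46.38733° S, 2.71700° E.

JE13io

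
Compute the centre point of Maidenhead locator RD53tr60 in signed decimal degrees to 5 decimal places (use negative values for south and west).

-56.28958, 171.63750

Field R=17, D=3: +17·20° lon, +3·10° lat → SW at lon 160°, lat -60°.
Square 5, 3: +5·2° lon, +3·1° lat → SW at lon 170°, lat -57°.
Subsquare t=19, r=17: +19·0.0833333° lon, +17·0.0416667° lat → SW at lon 171.583°, lat -56.2917°.
Extended square 6, 0: +6·0.00833333° lon, +0·0.00416667° lat → SW at lon 171.633°, lat -56.2917°.
Cell spans 0.00833333° lon × 0.00416667° lat. Centre is SW corner plus half of each.
latitude -56.28958, longitude 171.63750.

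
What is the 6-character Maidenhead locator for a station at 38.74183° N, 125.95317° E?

Offset from 180°W / 90°S: lon 305.9532°, lat 128.7418°.
Field: 305.9532/20 → 15 → P, 128.7418/10 → 12 → M; chars PM.
Square: 5.9532/2 → 2, 8.7418/1 → 8; chars 28.
Subsquare: 1.9532/0.0833333 → 23 → x, 0.7418/0.0416667 → 17 → r; chars xr.

PM28xr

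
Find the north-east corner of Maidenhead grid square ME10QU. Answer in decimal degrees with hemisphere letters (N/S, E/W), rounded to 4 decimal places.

Field M=12, E=4: +12·20° lon, +4·10° lat → SW at lon 60°, lat -50°.
Square 1, 0: +1·2° lon, +0·1° lat → SW at lon 62°, lat -50°.
Subsquare q=16, u=20: +16·0.0833333° lon, +20·0.0416667° lat → SW at lon 63.3333°, lat -49.1667°.
Cell spans 0.0833333° lon × 0.0416667° lat. NE corner is SW corner plus one full cell.
latitude 49.1250° S, longitude 63.4167° E.

49.1250° S, 63.4167° E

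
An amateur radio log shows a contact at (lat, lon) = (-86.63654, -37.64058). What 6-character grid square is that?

HA13ei

Add 180° to longitude and 90° to latitude: 142.3594, 3.3635.
Field: lon ⌊142.3594/20⌋ = 7 → H; lat ⌊3.3635/10⌋ = 0 → A.
Square: lon ⌊2.3594/2⌋ = 1; lat ⌊3.3635/1⌋ = 3.
Subsquare: lon ⌊0.3594/0.0833333⌋ = 4 → e; lat ⌊0.3635/0.0416667⌋ = 8 → i.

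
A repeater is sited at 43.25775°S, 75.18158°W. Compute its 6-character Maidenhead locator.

FE26jr

Add 180° to longitude and 90° to latitude: 104.8184, 46.7422.
Field: lon ⌊104.8184/20⌋ = 5 → F; lat ⌊46.7422/10⌋ = 4 → E.
Square: lon ⌊4.8184/2⌋ = 2; lat ⌊6.7422/1⌋ = 6.
Subsquare: lon ⌊0.8184/0.0833333⌋ = 9 → j; lat ⌊0.7422/0.0416667⌋ = 17 → r.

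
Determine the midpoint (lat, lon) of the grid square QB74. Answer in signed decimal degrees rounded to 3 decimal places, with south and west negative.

Field Q=16, B=1: +16·20° lon, +1·10° lat → SW at lon 140°, lat -80°.
Square 7, 4: +7·2° lon, +4·1° lat → SW at lon 154°, lat -76°.
Cell spans 2° lon × 1° lat. Centre is SW corner plus half of each.
latitude -75.500, longitude 155.000.

-75.500, 155.000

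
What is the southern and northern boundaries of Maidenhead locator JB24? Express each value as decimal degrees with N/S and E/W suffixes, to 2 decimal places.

76.00° S, 75.00° S

Field J=9, B=1: +9·20° lon, +1·10° lat → SW at lon 0°, lat -80°.
Square 2, 4: +2·2° lon, +4·1° lat → SW at lon 4°, lat -76°.
Cell spans 2° lon × 1° lat.
south 76.00° S, north 75.00° S.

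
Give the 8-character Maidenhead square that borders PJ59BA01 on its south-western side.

PJ59aa90

Longitude extended square 0; −1 → -1, wraps to 9, carry into subsquare.
Longitude subsquare b = 1; −1 → 0 = a.
Latitude extended square 1; −1 → 0.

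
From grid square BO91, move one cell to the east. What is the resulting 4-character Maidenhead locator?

Longitude square 9; +1 → 10, wraps to 0, carry into field.
Longitude field B = 1; +1 → 2 = C.
The latitude characters are unchanged.

CO01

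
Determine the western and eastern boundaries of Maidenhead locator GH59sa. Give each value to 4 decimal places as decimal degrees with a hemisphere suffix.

48.5000° W, 48.4167° W

Field G=6, H=7: +6·20° lon, +7·10° lat → SW at lon -60°, lat -20°.
Square 5, 9: +5·2° lon, +9·1° lat → SW at lon -50°, lat -11°.
Subsquare s=18, a=0: +18·0.0833333° lon, +0·0.0416667° lat → SW at lon -48.5°, lat -11°.
Cell spans 0.0833333° lon × 0.0416667° lat.
west 48.5000° W, east 48.4167° W.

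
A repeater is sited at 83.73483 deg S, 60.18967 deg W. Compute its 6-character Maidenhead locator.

FA96vg

Shift to the Maidenhead origin (180°W, 90°S): lon 119.8103, lat 6.2652.
Field: lon ⌊119.8103/20⌋ = 5 → F; lat ⌊6.2652/10⌋ = 0 → A.
Square: lon ⌊19.8103/2⌋ = 9; lat ⌊6.2652/1⌋ = 6.
Subsquare: lon ⌊1.8103/0.0833333⌋ = 21 → v; lat ⌊0.2652/0.0416667⌋ = 6 → g.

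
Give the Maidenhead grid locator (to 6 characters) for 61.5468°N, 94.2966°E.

NP71dn

Offset from 180°W / 90°S: lon 274.2966°, lat 151.5468°.
Field: 274.2966/20 → 13 → N, 151.5468/10 → 15 → P; chars NP.
Square: 14.2966/2 → 7, 1.5468/1 → 1; chars 71.
Subsquare: 0.2966/0.0833333 → 3 → d, 0.5468/0.0416667 → 13 → n; chars dn.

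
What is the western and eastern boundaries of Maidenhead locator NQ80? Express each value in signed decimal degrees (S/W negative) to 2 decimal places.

96.00, 98.00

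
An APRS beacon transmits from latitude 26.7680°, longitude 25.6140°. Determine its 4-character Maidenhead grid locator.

KL26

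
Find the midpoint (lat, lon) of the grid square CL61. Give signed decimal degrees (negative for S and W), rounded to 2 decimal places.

Field C=2, L=11: +2·20° lon, +11·10° lat → SW at lon -140°, lat 20°.
Square 6, 1: +6·2° lon, +1·1° lat → SW at lon -128°, lat 21°.
Cell spans 2° lon × 1° lat. Centre is SW corner plus half of each.
latitude 21.50, longitude -127.00.

21.50, -127.00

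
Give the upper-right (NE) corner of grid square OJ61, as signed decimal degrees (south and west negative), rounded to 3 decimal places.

2.000, 114.000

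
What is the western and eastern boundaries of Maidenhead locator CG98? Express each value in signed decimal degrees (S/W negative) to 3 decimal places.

-122.000, -120.000

Field C=2, G=6: +2·20° lon, +6·10° lat → SW at lon -140°, lat -30°.
Square 9, 8: +9·2° lon, +8·1° lat → SW at lon -122°, lat -22°.
Cell spans 2° lon × 1° lat.
west -122.000, east -120.000.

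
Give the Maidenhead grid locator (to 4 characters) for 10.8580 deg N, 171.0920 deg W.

AK40

Offset from 180°W / 90°S: lon 8.91°, lat 100.86°.
Field: 8.91/20 → 0 → A, 100.86/10 → 10 → K; chars AK.
Square: 8.91/2 → 4, 0.86/1 → 0; chars 40.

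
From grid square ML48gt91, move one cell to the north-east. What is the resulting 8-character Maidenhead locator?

ML48ht02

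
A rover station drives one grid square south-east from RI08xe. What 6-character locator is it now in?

RI18ad

Longitude subsquare x = 23; +1 → 24, wraps to 0 = a, carry into square.
Longitude square 0; +1 → 1.
Latitude subsquare e = 4; −1 → 3 = d.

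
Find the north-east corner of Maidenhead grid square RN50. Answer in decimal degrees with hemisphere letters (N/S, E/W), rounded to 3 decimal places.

41.000° N, 172.000° E

Field R=17, N=13: +17·20° lon, +13·10° lat → SW at lon 160°, lat 40°.
Square 5, 0: +5·2° lon, +0·1° lat → SW at lon 170°, lat 40°.
Cell spans 2° lon × 1° lat. NE corner is SW corner plus one full cell.
latitude 41.000° N, longitude 172.000° E.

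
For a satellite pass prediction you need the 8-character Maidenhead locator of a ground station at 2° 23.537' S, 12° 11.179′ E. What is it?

JI67co25

Offset from 180°W / 90°S: lon 192.18632°, lat 87.60772°.
Field: lon ⌊192.18632/20⌋ = 9 → J; lat ⌊87.60772/10⌋ = 8 → I.
Square: lon ⌊12.18632/2⌋ = 6; lat ⌊7.60772/1⌋ = 7.
Subsquare: lon ⌊0.18632/0.0833333⌋ = 2 → c; lat ⌊0.60772/0.0416667⌋ = 14 → o.
Extended square: lon ⌊0.01965/0.00833333⌋ = 2; lat ⌊0.02438/0.00416667⌋ = 5.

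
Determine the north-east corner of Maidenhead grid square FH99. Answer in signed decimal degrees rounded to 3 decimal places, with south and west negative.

-10.000, -60.000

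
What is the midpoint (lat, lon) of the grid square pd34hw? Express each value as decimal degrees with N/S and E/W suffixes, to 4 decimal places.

Field P=15, D=3: +15·20° lon, +3·10° lat → SW at lon 120°, lat -60°.
Square 3, 4: +3·2° lon, +4·1° lat → SW at lon 126°, lat -56°.
Subsquare h=7, w=22: +7·0.0833333° lon, +22·0.0416667° lat → SW at lon 126.583°, lat -55.0833°.
Cell spans 0.0833333° lon × 0.0416667° lat. Centre is SW corner plus half of each.
latitude 55.0625° S, longitude 126.6250° E.

55.0625° S, 126.6250° E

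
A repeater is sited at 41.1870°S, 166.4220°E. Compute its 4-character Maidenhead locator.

Offset from 180°W / 90°S: lon 346.42°, lat 48.81°.
Field (20°×10°, letters A–R): 346.42/20 → 17 → R, 48.81/10 → 4 → E; chars RE.
Square (2°×1°, digits 0–9): 6.42/2 → 3, 8.81/1 → 8; chars 38.

RE38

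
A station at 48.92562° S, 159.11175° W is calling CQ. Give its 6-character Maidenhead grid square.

BE01kb

Shift to the Maidenhead origin (180°W, 90°S): lon 20.8882, lat 41.0744.
Field (20°×10°, letters A–R): lon ⌊20.8882/20⌋ = 1 → B; lat ⌊41.0744/10⌋ = 4 → E.
Square (2°×1°, digits 0–9): lon ⌊0.8882/2⌋ = 0; lat ⌊1.0744/1⌋ = 1.
Subsquare (5′×2.5′, letters a–x): lon ⌊0.8882/0.0833333⌋ = 10 → k; lat ⌊0.0744/0.0416667⌋ = 1 → b.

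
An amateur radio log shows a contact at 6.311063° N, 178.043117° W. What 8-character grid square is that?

AJ06xh44

Add 180° to longitude and 90° to latitude: 1.95688, 96.31106.
Field: lon ⌊1.95688/20⌋ = 0 → A; lat ⌊96.31106/10⌋ = 9 → J.
Square: lon ⌊1.95688/2⌋ = 0; lat ⌊6.31106/1⌋ = 6.
Subsquare: lon ⌊1.95688/0.0833333⌋ = 23 → x; lat ⌊0.31106/0.0416667⌋ = 7 → h.
Extended square: lon ⌊0.04022/0.00833333⌋ = 4; lat ⌊0.01940/0.00416667⌋ = 4.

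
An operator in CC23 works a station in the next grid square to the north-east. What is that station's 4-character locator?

Longitude square 2; +1 → 3.
Latitude square 3; +1 → 4.

CC34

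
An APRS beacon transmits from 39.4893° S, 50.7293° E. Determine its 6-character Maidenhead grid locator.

LF50im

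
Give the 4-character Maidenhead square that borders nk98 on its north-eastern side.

Longitude square 9; +1 → 10, wraps to 0, carry into field.
Longitude field N = 13; +1 → 14 = O.
Latitude square 8; +1 → 9.

OK09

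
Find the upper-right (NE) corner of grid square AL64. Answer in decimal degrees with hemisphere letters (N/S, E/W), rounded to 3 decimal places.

25.000° N, 166.000° W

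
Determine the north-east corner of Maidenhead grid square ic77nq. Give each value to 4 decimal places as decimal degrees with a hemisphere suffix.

62.2917° S, 4.8333° W

Field I=8, C=2: +8·20° lon, +2·10° lat → SW at lon -20°, lat -70°.
Square 7, 7: +7·2° lon, +7·1° lat → SW at lon -6°, lat -63°.
Subsquare n=13, q=16: +13·0.0833333° lon, +16·0.0416667° lat → SW at lon -4.91667°, lat -62.3333°.
Cell spans 0.0833333° lon × 0.0416667° lat. NE corner is SW corner plus one full cell.
latitude 62.2917° S, longitude 4.8333° W.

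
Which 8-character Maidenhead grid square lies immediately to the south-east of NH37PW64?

NH37pw73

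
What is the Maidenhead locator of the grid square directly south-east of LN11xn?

LN21am

Longitude subsquare x = 23; +1 → 24, wraps to 0 = a, carry into square.
Longitude square 1; +1 → 2.
Latitude subsquare n = 13; −1 → 12 = m.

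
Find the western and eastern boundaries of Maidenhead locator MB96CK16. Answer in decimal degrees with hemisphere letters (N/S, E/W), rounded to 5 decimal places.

Field M=12, B=1: +12·20° lon, +1·10° lat → SW at lon 60°, lat -80°.
Square 9, 6: +9·2° lon, +6·1° lat → SW at lon 78°, lat -74°.
Subsquare c=2, k=10: +2·0.0833333° lon, +10·0.0416667° lat → SW at lon 78.1667°, lat -73.5833°.
Extended square 1, 6: +1·0.00833333° lon, +6·0.00416667° lat → SW at lon 78.175°, lat -73.5583°.
Cell spans 0.00833333° lon × 0.00416667° lat.
west 78.17500° E, east 78.18333° E.

78.17500° E, 78.18333° E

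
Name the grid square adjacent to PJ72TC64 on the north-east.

Longitude extended square 6; +1 → 7.
Latitude extended square 4; +1 → 5.

PJ72tc75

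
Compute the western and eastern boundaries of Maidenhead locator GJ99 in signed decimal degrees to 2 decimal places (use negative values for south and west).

-42.00, -40.00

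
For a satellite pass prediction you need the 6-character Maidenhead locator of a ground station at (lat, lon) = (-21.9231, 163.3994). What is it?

RG18qb

Offset from 180°W / 90°S: lon 343.3994°, lat 68.0769°.
Field: 343.3994/20 → 17 → R, 68.0769/10 → 6 → G; chars RG.
Square: 3.3994/2 → 1, 8.0769/1 → 8; chars 18.
Subsquare: 1.3994/0.0833333 → 16 → q, 0.0769/0.0416667 → 1 → b; chars qb.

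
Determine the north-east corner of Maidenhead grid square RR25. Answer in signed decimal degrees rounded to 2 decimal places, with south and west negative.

86.00, 166.00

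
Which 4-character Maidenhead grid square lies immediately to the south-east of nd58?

ND67

Longitude square 5; +1 → 6.
Latitude square 8; −1 → 7.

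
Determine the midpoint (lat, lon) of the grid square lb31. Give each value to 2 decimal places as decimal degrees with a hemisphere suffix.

78.50° S, 47.00° E

Field L=11, B=1: +11·20° lon, +1·10° lat → SW at lon 40°, lat -80°.
Square 3, 1: +3·2° lon, +1·1° lat → SW at lon 46°, lat -79°.
Cell spans 2° lon × 1° lat. Centre is SW corner plus half of each.
latitude 78.50° S, longitude 47.00° E.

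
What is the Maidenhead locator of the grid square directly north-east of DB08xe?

Longitude subsquare x = 23; +1 → 24, wraps to 0 = a, carry into square.
Longitude square 0; +1 → 1.
Latitude subsquare e = 4; +1 → 5 = f.

DB18af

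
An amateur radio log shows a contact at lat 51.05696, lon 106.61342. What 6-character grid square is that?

OO31hb

Offset from 180°W / 90°S: lon 286.6134°, lat 141.0570°.
Field: lon ⌊286.6134/20⌋ = 14 → O; lat ⌊141.0570/10⌋ = 14 → O.
Square: lon ⌊6.6134/2⌋ = 3; lat ⌊1.0570/1⌋ = 1.
Subsquare: lon ⌊0.6134/0.0833333⌋ = 7 → h; lat ⌊0.0570/0.0416667⌋ = 1 → b.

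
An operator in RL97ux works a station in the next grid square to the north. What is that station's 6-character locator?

RL98ua

Latitude subsquare x = 23; +1 → 24, wraps to 0 = a, carry into square.
Latitude square 7; +1 → 8.
The longitude characters are unchanged.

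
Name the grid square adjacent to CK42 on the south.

CK41

Latitude square 2; −1 → 1.
The longitude characters are unchanged.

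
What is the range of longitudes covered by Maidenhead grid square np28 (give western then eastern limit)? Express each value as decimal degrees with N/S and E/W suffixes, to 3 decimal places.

Field N=13, P=15: +13·20° lon, +15·10° lat → SW at lon 80°, lat 60°.
Square 2, 8: +2·2° lon, +8·1° lat → SW at lon 84°, lat 68°.
Cell spans 2° lon × 1° lat.
west 84.000° E, east 86.000° E.

84.000° E, 86.000° E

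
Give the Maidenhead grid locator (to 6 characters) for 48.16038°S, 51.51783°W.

GE41fu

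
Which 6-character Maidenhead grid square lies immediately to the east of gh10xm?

GH20am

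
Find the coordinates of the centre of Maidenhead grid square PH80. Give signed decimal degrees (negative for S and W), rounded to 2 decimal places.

Field P=15, H=7: +15·20° lon, +7·10° lat → SW at lon 120°, lat -20°.
Square 8, 0: +8·2° lon, +0·1° lat → SW at lon 136°, lat -20°.
Cell spans 2° lon × 1° lat. Centre is SW corner plus half of each.
latitude -19.50, longitude 137.00.

-19.50, 137.00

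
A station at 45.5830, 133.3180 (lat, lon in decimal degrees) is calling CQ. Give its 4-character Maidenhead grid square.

PN65

Offset from 180°W / 90°S: lon 313.32°, lat 135.58°.
Field (20°×10°, letters A–R): lon ⌊313.32/20⌋ = 15 → P; lat ⌊135.58/10⌋ = 13 → N.
Square (2°×1°, digits 0–9): lon ⌊13.32/2⌋ = 6; lat ⌊5.58/1⌋ = 5.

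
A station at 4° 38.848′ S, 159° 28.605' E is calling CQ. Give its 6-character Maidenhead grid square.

Shift to the Maidenhead origin (180°W, 90°S): lon 339.4768, lat 85.3525.
Field: 339.4768/20 → 16 → Q, 85.3525/10 → 8 → I; chars QI.
Square: 19.4768/2 → 9, 5.3525/1 → 5; chars 95.
Subsquare: 1.4768/0.0833333 → 17 → r, 0.3525/0.0416667 → 8 → i; chars ri.

QI95ri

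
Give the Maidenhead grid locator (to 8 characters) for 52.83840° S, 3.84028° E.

JD17wd08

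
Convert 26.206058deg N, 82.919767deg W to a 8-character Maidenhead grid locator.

Add 180° to longitude and 90° to latitude: 97.08023, 116.20606.
Field: lon ⌊97.08023/20⌋ = 4 → E; lat ⌊116.20606/10⌋ = 11 → L.
Square: lon ⌊17.08023/2⌋ = 8; lat ⌊6.20606/1⌋ = 6.
Subsquare: lon ⌊1.08023/0.0833333⌋ = 12 → m; lat ⌊0.20606/0.0416667⌋ = 4 → e.
Extended square: lon ⌊0.08023/0.00833333⌋ = 9; lat ⌊0.03939/0.00416667⌋ = 9.

EL86me99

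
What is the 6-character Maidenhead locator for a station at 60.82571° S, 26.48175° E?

Shift to the Maidenhead origin (180°W, 90°S): lon 206.4818, lat 29.1743.
Field: 206.4818/20 → 10 → K, 29.1743/10 → 2 → C; chars KC.
Square: 6.4818/2 → 3, 9.1743/1 → 9; chars 39.
Subsquare: 0.4818/0.0833333 → 5 → f, 0.1743/0.0416667 → 4 → e; chars fe.

KC39fe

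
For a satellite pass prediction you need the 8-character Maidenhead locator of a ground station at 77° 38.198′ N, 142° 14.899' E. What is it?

QQ17cp92

Offset from 180°W / 90°S: lon 322.24832°, lat 167.63663°.
Field (20°×10°, letters A–R): 322.24832/20 → 16 → Q, 167.63663/10 → 16 → Q; chars QQ.
Square (2°×1°, digits 0–9): 2.24832/2 → 1, 7.63663/1 → 7; chars 17.
Subsquare (5′×2.5′, letters a–x): 0.24832/0.0833333 → 2 → c, 0.63663/0.0416667 → 15 → p; chars cp.
Extended square (30″×15″, digits 0–9): 0.08165/0.00833333 → 9, 0.01163/0.00416667 → 2; chars 92.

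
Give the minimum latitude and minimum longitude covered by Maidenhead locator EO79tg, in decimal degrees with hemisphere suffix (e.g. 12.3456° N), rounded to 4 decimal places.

Field E=4, O=14: +4·20° lon, +14·10° lat → SW at lon -100°, lat 50°.
Square 7, 9: +7·2° lon, +9·1° lat → SW at lon -86°, lat 59°.
Subsquare t=19, g=6: +19·0.0833333° lon, +6·0.0416667° lat → SW at lon -84.4167°, lat 59.25°.
latitude 59.2500° N, longitude 84.4167° W.

59.2500° N, 84.4167° W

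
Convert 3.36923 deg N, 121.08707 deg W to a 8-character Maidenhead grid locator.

CJ93ki98

Shift to the Maidenhead origin (180°W, 90°S): lon 58.91293, lat 93.36923.
Field: lon ⌊58.91293/20⌋ = 2 → C; lat ⌊93.36923/10⌋ = 9 → J.
Square: lon ⌊18.91293/2⌋ = 9; lat ⌊3.36923/1⌋ = 3.
Subsquare: lon ⌊0.91293/0.0833333⌋ = 10 → k; lat ⌊0.36923/0.0416667⌋ = 8 → i.
Extended square: lon ⌊0.07960/0.00833333⌋ = 9; lat ⌊0.03590/0.00416667⌋ = 8.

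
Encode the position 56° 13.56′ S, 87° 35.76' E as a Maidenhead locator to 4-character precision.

Add 180° to longitude and 90° to latitude: 267.60, 33.77.
Field: 267.60/20 → 13 → N, 33.77/10 → 3 → D; chars ND.
Square: 7.60/2 → 3, 3.77/1 → 3; chars 33.

ND33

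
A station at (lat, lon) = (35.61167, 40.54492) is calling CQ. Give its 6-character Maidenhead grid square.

LM05go

Add 180° to longitude and 90° to latitude: 220.5449, 125.6117.
Field: 220.5449/20 → 11 → L, 125.6117/10 → 12 → M; chars LM.
Square: 0.5449/2 → 0, 5.6117/1 → 5; chars 05.
Subsquare: 0.5449/0.0833333 → 6 → g, 0.6117/0.0416667 → 14 → o; chars go.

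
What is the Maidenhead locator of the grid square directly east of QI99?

Longitude square 9; +1 → 10, wraps to 0, carry into field.
Longitude field Q = 16; +1 → 17 = R.
The latitude characters are unchanged.

RI09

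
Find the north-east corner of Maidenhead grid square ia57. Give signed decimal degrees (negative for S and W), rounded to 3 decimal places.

Field I=8, A=0: +8·20° lon, +0·10° lat → SW at lon -20°, lat -90°.
Square 5, 7: +5·2° lon, +7·1° lat → SW at lon -10°, lat -83°.
Cell spans 2° lon × 1° lat. NE corner is SW corner plus one full cell.
latitude -82.000, longitude -8.000.

-82.000, -8.000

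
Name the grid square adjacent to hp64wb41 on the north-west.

HP64wb32

Longitude extended square 4; −1 → 3.
Latitude extended square 1; +1 → 2.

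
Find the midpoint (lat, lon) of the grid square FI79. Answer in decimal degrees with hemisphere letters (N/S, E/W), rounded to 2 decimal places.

0.50° S, 65.00° W

Field F=5, I=8: +5·20° lon, +8·10° lat → SW at lon -80°, lat -10°.
Square 7, 9: +7·2° lon, +9·1° lat → SW at lon -66°, lat -1°.
Cell spans 2° lon × 1° lat. Centre is SW corner plus half of each.
latitude 0.50° S, longitude 65.00° W.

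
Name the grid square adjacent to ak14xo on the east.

AK24ao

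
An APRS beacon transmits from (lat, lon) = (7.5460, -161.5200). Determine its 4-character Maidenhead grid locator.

AJ97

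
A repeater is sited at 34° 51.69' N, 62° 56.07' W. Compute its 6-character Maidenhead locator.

FM84mu

Add 180° to longitude and 90° to latitude: 117.0655, 124.8615.
Field: 117.0655/20 → 5 → F, 124.8615/10 → 12 → M; chars FM.
Square: 17.0655/2 → 8, 4.8615/1 → 4; chars 84.
Subsquare: 1.0655/0.0833333 → 12 → m, 0.8615/0.0416667 → 20 → u; chars mu.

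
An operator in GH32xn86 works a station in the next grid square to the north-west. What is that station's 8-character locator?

GH32xn77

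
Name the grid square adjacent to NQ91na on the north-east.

Longitude subsquare n = 13; +1 → 14 = o.
Latitude subsquare a = 0; +1 → 1 = b.

NQ91ob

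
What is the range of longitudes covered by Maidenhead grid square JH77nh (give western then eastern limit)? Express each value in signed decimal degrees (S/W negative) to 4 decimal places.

15.0833, 15.1667

Field J=9, H=7: +9·20° lon, +7·10° lat → SW at lon 0°, lat -20°.
Square 7, 7: +7·2° lon, +7·1° lat → SW at lon 14°, lat -13°.
Subsquare n=13, h=7: +13·0.0833333° lon, +7·0.0416667° lat → SW at lon 15.0833°, lat -12.7083°.
Cell spans 0.0833333° lon × 0.0416667° lat.
west 15.0833, east 15.1667.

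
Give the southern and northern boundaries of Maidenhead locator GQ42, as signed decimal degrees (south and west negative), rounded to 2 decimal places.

72.00, 73.00

Field G=6, Q=16: +6·20° lon, +16·10° lat → SW at lon -60°, lat 70°.
Square 4, 2: +4·2° lon, +2·1° lat → SW at lon -52°, lat 72°.
Cell spans 2° lon × 1° lat.
south 72.00, north 73.00.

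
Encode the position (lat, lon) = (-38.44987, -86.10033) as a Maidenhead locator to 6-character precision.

EF61wn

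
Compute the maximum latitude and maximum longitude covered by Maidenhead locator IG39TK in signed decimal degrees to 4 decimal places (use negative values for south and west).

Field I=8, G=6: +8·20° lon, +6·10° lat → SW at lon -20°, lat -30°.
Square 3, 9: +3·2° lon, +9·1° lat → SW at lon -14°, lat -21°.
Subsquare t=19, k=10: +19·0.0833333° lon, +10·0.0416667° lat → SW at lon -12.4167°, lat -20.5833°.
Cell spans 0.0833333° lon × 0.0416667° lat. NE corner is SW corner plus one full cell.
latitude -20.5417, longitude -12.3333.

-20.5417, -12.3333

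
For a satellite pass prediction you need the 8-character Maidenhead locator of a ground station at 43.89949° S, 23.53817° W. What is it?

HE86fc54

Add 180° to longitude and 90° to latitude: 156.46183, 46.10051.
Field: lon ⌊156.46183/20⌋ = 7 → H; lat ⌊46.10051/10⌋ = 4 → E.
Square: lon ⌊16.46183/2⌋ = 8; lat ⌊6.10051/1⌋ = 6.
Subsquare: lon ⌊0.46183/0.0833333⌋ = 5 → f; lat ⌊0.10051/0.0416667⌋ = 2 → c.
Extended square: lon ⌊0.04516/0.00833333⌋ = 5; lat ⌊0.01718/0.00416667⌋ = 4.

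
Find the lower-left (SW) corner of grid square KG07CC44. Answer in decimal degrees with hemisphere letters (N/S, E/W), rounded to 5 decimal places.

22.90000° S, 20.20000° E

Field K=10, G=6: +10·20° lon, +6·10° lat → SW at lon 20°, lat -30°.
Square 0, 7: +0·2° lon, +7·1° lat → SW at lon 20°, lat -23°.
Subsquare c=2, c=2: +2·0.0833333° lon, +2·0.0416667° lat → SW at lon 20.1667°, lat -22.9167°.
Extended square 4, 4: +4·0.00833333° lon, +4·0.00416667° lat → SW at lon 20.2°, lat -22.9°.
latitude 22.90000° S, longitude 20.20000° E.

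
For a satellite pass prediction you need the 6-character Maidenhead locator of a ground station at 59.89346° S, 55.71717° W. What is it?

Add 180° to longitude and 90° to latitude: 124.2828, 30.1065.
Field (20°×10°, letters A–R): lon ⌊124.2828/20⌋ = 6 → G; lat ⌊30.1065/10⌋ = 3 → D.
Square (2°×1°, digits 0–9): lon ⌊4.2828/2⌋ = 2; lat ⌊0.1065/1⌋ = 0.
Subsquare (5′×2.5′, letters a–x): lon ⌊0.2828/0.0833333⌋ = 3 → d; lat ⌊0.1065/0.0416667⌋ = 2 → c.

GD20dc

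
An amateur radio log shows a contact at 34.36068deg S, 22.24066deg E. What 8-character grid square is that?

KF15cp83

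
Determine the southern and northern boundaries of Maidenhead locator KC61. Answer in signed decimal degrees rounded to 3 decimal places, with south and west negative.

Field K=10, C=2: +10·20° lon, +2·10° lat → SW at lon 20°, lat -70°.
Square 6, 1: +6·2° lon, +1·1° lat → SW at lon 32°, lat -69°.
Cell spans 2° lon × 1° lat.
south -69.000, north -68.000.

-69.000, -68.000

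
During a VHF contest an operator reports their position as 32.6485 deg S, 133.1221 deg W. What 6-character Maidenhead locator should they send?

CF37ki

Add 180° to longitude and 90° to latitude: 46.8779, 57.3515.
Field: 46.8779/20 → 2 → C, 57.3515/10 → 5 → F; chars CF.
Square: 6.8779/2 → 3, 7.3515/1 → 7; chars 37.
Subsquare: 0.8779/0.0833333 → 10 → k, 0.3515/0.0416667 → 8 → i; chars ki.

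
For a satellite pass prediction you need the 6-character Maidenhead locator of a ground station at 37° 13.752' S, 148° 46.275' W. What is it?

BF52os

Shift to the Maidenhead origin (180°W, 90°S): lon 31.2287, lat 52.7708.
Field: lon ⌊31.2287/20⌋ = 1 → B; lat ⌊52.7708/10⌋ = 5 → F.
Square: lon ⌊11.2287/2⌋ = 5; lat ⌊2.7708/1⌋ = 2.
Subsquare: lon ⌊1.2287/0.0833333⌋ = 14 → o; lat ⌊0.7708/0.0416667⌋ = 18 → s.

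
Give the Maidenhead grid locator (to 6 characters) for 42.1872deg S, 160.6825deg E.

RE07it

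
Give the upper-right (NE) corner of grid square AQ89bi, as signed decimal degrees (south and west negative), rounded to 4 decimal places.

79.3750, -163.8333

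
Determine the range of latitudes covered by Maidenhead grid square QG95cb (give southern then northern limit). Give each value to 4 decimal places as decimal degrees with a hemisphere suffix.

Field Q=16, G=6: +16·20° lon, +6·10° lat → SW at lon 140°, lat -30°.
Square 9, 5: +9·2° lon, +5·1° lat → SW at lon 158°, lat -25°.
Subsquare c=2, b=1: +2·0.0833333° lon, +1·0.0416667° lat → SW at lon 158.167°, lat -24.9583°.
Cell spans 0.0833333° lon × 0.0416667° lat.
south 24.9583° S, north 24.9167° S.

24.9583° S, 24.9167° S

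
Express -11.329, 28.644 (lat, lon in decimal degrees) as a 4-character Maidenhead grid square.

Add 180° to longitude and 90° to latitude: 208.64, 78.67.
Field: lon ⌊208.64/20⌋ = 10 → K; lat ⌊78.67/10⌋ = 7 → H.
Square: lon ⌊8.64/2⌋ = 4; lat ⌊8.67/1⌋ = 8.

KH48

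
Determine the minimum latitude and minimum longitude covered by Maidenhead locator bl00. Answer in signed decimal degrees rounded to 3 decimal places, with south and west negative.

Field B=1, L=11: +1·20° lon, +11·10° lat → SW at lon -160°, lat 20°.
Square 0, 0: +0·2° lon, +0·1° lat → SW at lon -160°, lat 20°.
latitude 20.000, longitude -160.000.

20.000, -160.000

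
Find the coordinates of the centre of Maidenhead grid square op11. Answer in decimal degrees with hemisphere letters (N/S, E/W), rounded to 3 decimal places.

61.500° N, 103.000° E

Field O=14, P=15: +14·20° lon, +15·10° lat → SW at lon 100°, lat 60°.
Square 1, 1: +1·2° lon, +1·1° lat → SW at lon 102°, lat 61°.
Cell spans 2° lon × 1° lat. Centre is SW corner plus half of each.
latitude 61.500° N, longitude 103.000° E.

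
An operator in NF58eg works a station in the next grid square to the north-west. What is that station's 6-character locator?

Longitude subsquare e = 4; −1 → 3 = d.
Latitude subsquare g = 6; +1 → 7 = h.

NF58dh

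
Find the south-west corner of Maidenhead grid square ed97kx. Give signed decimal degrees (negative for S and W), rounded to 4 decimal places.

Field E=4, D=3: +4·20° lon, +3·10° lat → SW at lon -100°, lat -60°.
Square 9, 7: +9·2° lon, +7·1° lat → SW at lon -82°, lat -53°.
Subsquare k=10, x=23: +10·0.0833333° lon, +23·0.0416667° lat → SW at lon -81.1667°, lat -52.0417°.
latitude -52.0417, longitude -81.1667.

-52.0417, -81.1667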